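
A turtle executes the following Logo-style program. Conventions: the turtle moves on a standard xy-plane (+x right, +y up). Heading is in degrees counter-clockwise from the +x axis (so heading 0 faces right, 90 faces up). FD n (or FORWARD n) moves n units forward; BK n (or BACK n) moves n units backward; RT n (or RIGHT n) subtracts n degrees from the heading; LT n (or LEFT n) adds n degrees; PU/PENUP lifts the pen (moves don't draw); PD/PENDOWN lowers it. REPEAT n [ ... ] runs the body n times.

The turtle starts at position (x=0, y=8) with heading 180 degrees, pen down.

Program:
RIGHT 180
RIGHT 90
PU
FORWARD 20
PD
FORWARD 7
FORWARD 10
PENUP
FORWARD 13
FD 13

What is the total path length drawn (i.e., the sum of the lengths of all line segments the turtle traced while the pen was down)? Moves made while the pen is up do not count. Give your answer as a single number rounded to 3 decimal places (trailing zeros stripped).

Executing turtle program step by step:
Start: pos=(0,8), heading=180, pen down
RT 180: heading 180 -> 0
RT 90: heading 0 -> 270
PU: pen up
FD 20: (0,8) -> (0,-12) [heading=270, move]
PD: pen down
FD 7: (0,-12) -> (0,-19) [heading=270, draw]
FD 10: (0,-19) -> (0,-29) [heading=270, draw]
PU: pen up
FD 13: (0,-29) -> (0,-42) [heading=270, move]
FD 13: (0,-42) -> (0,-55) [heading=270, move]
Final: pos=(0,-55), heading=270, 2 segment(s) drawn

Segment lengths:
  seg 1: (0,-12) -> (0,-19), length = 7
  seg 2: (0,-19) -> (0,-29), length = 10
Total = 17

Answer: 17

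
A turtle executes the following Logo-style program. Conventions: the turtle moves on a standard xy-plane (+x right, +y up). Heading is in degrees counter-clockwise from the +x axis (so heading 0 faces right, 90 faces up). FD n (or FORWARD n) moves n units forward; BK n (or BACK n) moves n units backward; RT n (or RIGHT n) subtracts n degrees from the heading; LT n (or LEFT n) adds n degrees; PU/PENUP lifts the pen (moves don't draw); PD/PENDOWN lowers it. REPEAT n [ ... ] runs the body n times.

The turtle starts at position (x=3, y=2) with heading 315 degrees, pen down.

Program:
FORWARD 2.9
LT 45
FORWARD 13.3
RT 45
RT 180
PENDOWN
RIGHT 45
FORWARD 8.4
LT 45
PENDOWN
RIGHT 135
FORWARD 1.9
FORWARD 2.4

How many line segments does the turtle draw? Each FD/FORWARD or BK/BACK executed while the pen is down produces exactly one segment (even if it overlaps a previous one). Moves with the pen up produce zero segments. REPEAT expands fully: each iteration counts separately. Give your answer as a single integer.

Answer: 5

Derivation:
Executing turtle program step by step:
Start: pos=(3,2), heading=315, pen down
FD 2.9: (3,2) -> (5.051,-0.051) [heading=315, draw]
LT 45: heading 315 -> 0
FD 13.3: (5.051,-0.051) -> (18.351,-0.051) [heading=0, draw]
RT 45: heading 0 -> 315
RT 180: heading 315 -> 135
PD: pen down
RT 45: heading 135 -> 90
FD 8.4: (18.351,-0.051) -> (18.351,8.349) [heading=90, draw]
LT 45: heading 90 -> 135
PD: pen down
RT 135: heading 135 -> 0
FD 1.9: (18.351,8.349) -> (20.251,8.349) [heading=0, draw]
FD 2.4: (20.251,8.349) -> (22.651,8.349) [heading=0, draw]
Final: pos=(22.651,8.349), heading=0, 5 segment(s) drawn
Segments drawn: 5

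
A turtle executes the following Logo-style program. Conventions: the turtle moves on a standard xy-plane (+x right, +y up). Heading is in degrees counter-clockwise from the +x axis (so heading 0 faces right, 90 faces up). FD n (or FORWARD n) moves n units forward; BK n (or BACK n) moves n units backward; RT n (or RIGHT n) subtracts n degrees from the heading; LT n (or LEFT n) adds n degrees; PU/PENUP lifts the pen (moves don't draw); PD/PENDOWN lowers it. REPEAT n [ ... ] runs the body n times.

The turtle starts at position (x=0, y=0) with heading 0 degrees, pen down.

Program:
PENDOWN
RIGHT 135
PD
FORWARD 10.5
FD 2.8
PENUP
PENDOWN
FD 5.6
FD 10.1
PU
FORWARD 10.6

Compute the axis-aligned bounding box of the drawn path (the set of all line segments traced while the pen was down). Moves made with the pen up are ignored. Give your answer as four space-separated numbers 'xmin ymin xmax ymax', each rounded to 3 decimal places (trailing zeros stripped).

Answer: -20.506 -20.506 0 0

Derivation:
Executing turtle program step by step:
Start: pos=(0,0), heading=0, pen down
PD: pen down
RT 135: heading 0 -> 225
PD: pen down
FD 10.5: (0,0) -> (-7.425,-7.425) [heading=225, draw]
FD 2.8: (-7.425,-7.425) -> (-9.405,-9.405) [heading=225, draw]
PU: pen up
PD: pen down
FD 5.6: (-9.405,-9.405) -> (-13.364,-13.364) [heading=225, draw]
FD 10.1: (-13.364,-13.364) -> (-20.506,-20.506) [heading=225, draw]
PU: pen up
FD 10.6: (-20.506,-20.506) -> (-28.001,-28.001) [heading=225, move]
Final: pos=(-28.001,-28.001), heading=225, 4 segment(s) drawn

Segment endpoints: x in {-20.506, -13.364, -9.405, -7.425, 0}, y in {-20.506, -13.364, -9.405, -7.425, 0}
xmin=-20.506, ymin=-20.506, xmax=0, ymax=0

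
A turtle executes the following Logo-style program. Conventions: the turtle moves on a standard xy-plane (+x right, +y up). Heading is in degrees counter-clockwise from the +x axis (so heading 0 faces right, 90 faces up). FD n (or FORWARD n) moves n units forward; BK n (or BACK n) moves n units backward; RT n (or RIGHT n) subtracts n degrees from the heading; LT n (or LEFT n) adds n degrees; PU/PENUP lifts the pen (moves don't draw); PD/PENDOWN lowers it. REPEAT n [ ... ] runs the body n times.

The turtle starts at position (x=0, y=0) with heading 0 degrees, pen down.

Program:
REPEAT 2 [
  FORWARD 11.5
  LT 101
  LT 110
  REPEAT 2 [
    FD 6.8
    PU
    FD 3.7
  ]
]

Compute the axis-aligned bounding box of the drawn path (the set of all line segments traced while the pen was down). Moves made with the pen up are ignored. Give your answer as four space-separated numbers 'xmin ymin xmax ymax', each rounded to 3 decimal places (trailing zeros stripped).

Executing turtle program step by step:
Start: pos=(0,0), heading=0, pen down
REPEAT 2 [
  -- iteration 1/2 --
  FD 11.5: (0,0) -> (11.5,0) [heading=0, draw]
  LT 101: heading 0 -> 101
  LT 110: heading 101 -> 211
  REPEAT 2 [
    -- iteration 1/2 --
    FD 6.8: (11.5,0) -> (5.671,-3.502) [heading=211, draw]
    PU: pen up
    FD 3.7: (5.671,-3.502) -> (2.5,-5.408) [heading=211, move]
    -- iteration 2/2 --
    FD 6.8: (2.5,-5.408) -> (-3.329,-8.91) [heading=211, move]
    PU: pen up
    FD 3.7: (-3.329,-8.91) -> (-6.501,-10.816) [heading=211, move]
  ]
  -- iteration 2/2 --
  FD 11.5: (-6.501,-10.816) -> (-16.358,-16.739) [heading=211, move]
  LT 101: heading 211 -> 312
  LT 110: heading 312 -> 62
  REPEAT 2 [
    -- iteration 1/2 --
    FD 6.8: (-16.358,-16.739) -> (-13.166,-10.735) [heading=62, move]
    PU: pen up
    FD 3.7: (-13.166,-10.735) -> (-11.428,-7.468) [heading=62, move]
    -- iteration 2/2 --
    FD 6.8: (-11.428,-7.468) -> (-8.236,-1.464) [heading=62, move]
    PU: pen up
    FD 3.7: (-8.236,-1.464) -> (-6.499,1.803) [heading=62, move]
  ]
]
Final: pos=(-6.499,1.803), heading=62, 2 segment(s) drawn

Segment endpoints: x in {0, 5.671, 11.5}, y in {-3.502, 0}
xmin=0, ymin=-3.502, xmax=11.5, ymax=0

Answer: 0 -3.502 11.5 0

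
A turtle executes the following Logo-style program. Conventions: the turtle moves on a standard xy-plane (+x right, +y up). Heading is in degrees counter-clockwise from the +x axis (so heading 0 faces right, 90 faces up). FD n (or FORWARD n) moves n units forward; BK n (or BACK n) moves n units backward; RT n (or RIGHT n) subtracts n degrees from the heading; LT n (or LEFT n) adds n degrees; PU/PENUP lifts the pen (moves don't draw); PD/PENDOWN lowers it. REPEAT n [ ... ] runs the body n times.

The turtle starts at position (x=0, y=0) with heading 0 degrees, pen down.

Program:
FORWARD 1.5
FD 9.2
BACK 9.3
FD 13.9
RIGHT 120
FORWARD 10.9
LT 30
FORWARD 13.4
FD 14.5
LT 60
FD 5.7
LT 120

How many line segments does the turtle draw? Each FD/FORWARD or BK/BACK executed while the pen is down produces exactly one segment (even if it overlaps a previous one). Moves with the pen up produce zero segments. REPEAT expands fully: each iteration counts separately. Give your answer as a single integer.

Answer: 8

Derivation:
Executing turtle program step by step:
Start: pos=(0,0), heading=0, pen down
FD 1.5: (0,0) -> (1.5,0) [heading=0, draw]
FD 9.2: (1.5,0) -> (10.7,0) [heading=0, draw]
BK 9.3: (10.7,0) -> (1.4,0) [heading=0, draw]
FD 13.9: (1.4,0) -> (15.3,0) [heading=0, draw]
RT 120: heading 0 -> 240
FD 10.9: (15.3,0) -> (9.85,-9.44) [heading=240, draw]
LT 30: heading 240 -> 270
FD 13.4: (9.85,-9.44) -> (9.85,-22.84) [heading=270, draw]
FD 14.5: (9.85,-22.84) -> (9.85,-37.34) [heading=270, draw]
LT 60: heading 270 -> 330
FD 5.7: (9.85,-37.34) -> (14.786,-40.19) [heading=330, draw]
LT 120: heading 330 -> 90
Final: pos=(14.786,-40.19), heading=90, 8 segment(s) drawn
Segments drawn: 8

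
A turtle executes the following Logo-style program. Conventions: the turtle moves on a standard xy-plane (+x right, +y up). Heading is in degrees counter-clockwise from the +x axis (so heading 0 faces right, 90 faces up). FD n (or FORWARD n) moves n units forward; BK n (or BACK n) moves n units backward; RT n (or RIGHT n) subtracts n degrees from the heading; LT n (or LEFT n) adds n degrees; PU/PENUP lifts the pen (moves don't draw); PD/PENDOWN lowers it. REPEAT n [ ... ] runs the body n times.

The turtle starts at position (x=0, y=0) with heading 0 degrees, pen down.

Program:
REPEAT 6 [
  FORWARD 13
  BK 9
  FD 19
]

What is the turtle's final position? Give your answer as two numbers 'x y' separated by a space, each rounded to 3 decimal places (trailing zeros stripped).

Executing turtle program step by step:
Start: pos=(0,0), heading=0, pen down
REPEAT 6 [
  -- iteration 1/6 --
  FD 13: (0,0) -> (13,0) [heading=0, draw]
  BK 9: (13,0) -> (4,0) [heading=0, draw]
  FD 19: (4,0) -> (23,0) [heading=0, draw]
  -- iteration 2/6 --
  FD 13: (23,0) -> (36,0) [heading=0, draw]
  BK 9: (36,0) -> (27,0) [heading=0, draw]
  FD 19: (27,0) -> (46,0) [heading=0, draw]
  -- iteration 3/6 --
  FD 13: (46,0) -> (59,0) [heading=0, draw]
  BK 9: (59,0) -> (50,0) [heading=0, draw]
  FD 19: (50,0) -> (69,0) [heading=0, draw]
  -- iteration 4/6 --
  FD 13: (69,0) -> (82,0) [heading=0, draw]
  BK 9: (82,0) -> (73,0) [heading=0, draw]
  FD 19: (73,0) -> (92,0) [heading=0, draw]
  -- iteration 5/6 --
  FD 13: (92,0) -> (105,0) [heading=0, draw]
  BK 9: (105,0) -> (96,0) [heading=0, draw]
  FD 19: (96,0) -> (115,0) [heading=0, draw]
  -- iteration 6/6 --
  FD 13: (115,0) -> (128,0) [heading=0, draw]
  BK 9: (128,0) -> (119,0) [heading=0, draw]
  FD 19: (119,0) -> (138,0) [heading=0, draw]
]
Final: pos=(138,0), heading=0, 18 segment(s) drawn

Answer: 138 0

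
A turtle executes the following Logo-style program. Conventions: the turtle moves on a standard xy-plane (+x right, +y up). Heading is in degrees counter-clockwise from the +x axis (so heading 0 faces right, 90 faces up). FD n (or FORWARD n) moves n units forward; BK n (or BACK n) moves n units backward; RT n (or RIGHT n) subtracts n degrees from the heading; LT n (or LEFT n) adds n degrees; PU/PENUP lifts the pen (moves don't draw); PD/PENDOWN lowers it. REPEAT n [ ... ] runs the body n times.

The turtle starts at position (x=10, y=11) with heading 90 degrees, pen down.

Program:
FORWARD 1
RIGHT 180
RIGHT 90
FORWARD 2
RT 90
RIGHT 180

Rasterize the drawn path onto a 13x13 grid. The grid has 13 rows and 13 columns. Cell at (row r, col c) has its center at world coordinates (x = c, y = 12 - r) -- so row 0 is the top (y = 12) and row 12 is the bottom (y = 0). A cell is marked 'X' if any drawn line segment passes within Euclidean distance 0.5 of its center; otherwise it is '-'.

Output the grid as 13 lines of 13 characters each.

Segment 0: (10,11) -> (10,12)
Segment 1: (10,12) -> (8,12)

Answer: --------XXX--
----------X--
-------------
-------------
-------------
-------------
-------------
-------------
-------------
-------------
-------------
-------------
-------------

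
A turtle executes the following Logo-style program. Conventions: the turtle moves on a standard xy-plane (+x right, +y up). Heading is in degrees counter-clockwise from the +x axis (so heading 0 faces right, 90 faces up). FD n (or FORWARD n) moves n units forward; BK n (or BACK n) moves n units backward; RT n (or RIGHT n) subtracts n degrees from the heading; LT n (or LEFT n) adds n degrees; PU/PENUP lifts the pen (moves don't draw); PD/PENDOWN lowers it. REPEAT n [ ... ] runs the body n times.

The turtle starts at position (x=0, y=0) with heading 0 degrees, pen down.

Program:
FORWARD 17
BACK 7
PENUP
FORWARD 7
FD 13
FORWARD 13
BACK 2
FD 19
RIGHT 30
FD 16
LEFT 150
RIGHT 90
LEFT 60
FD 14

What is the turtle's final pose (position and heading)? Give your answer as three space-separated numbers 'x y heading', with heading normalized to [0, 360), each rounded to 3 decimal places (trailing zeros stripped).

Executing turtle program step by step:
Start: pos=(0,0), heading=0, pen down
FD 17: (0,0) -> (17,0) [heading=0, draw]
BK 7: (17,0) -> (10,0) [heading=0, draw]
PU: pen up
FD 7: (10,0) -> (17,0) [heading=0, move]
FD 13: (17,0) -> (30,0) [heading=0, move]
FD 13: (30,0) -> (43,0) [heading=0, move]
BK 2: (43,0) -> (41,0) [heading=0, move]
FD 19: (41,0) -> (60,0) [heading=0, move]
RT 30: heading 0 -> 330
FD 16: (60,0) -> (73.856,-8) [heading=330, move]
LT 150: heading 330 -> 120
RT 90: heading 120 -> 30
LT 60: heading 30 -> 90
FD 14: (73.856,-8) -> (73.856,6) [heading=90, move]
Final: pos=(73.856,6), heading=90, 2 segment(s) drawn

Answer: 73.856 6 90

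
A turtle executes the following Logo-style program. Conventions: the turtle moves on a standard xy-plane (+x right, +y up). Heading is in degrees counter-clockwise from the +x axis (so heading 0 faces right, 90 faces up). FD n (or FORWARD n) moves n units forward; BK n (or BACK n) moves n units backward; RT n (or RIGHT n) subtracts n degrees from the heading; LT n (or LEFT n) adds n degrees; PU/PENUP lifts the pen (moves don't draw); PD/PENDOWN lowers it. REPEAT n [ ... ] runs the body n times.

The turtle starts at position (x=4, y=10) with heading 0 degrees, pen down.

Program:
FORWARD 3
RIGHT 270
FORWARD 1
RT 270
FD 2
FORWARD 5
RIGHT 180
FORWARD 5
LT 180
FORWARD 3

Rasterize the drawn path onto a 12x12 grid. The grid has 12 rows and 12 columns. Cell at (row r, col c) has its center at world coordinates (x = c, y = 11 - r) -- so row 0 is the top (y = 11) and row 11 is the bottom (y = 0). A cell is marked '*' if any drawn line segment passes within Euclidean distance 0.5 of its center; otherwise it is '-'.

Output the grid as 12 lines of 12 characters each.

Segment 0: (4,10) -> (7,10)
Segment 1: (7,10) -> (7,11)
Segment 2: (7,11) -> (5,11)
Segment 3: (5,11) -> (0,11)
Segment 4: (0,11) -> (5,11)
Segment 5: (5,11) -> (2,11)

Answer: ********----
----****----
------------
------------
------------
------------
------------
------------
------------
------------
------------
------------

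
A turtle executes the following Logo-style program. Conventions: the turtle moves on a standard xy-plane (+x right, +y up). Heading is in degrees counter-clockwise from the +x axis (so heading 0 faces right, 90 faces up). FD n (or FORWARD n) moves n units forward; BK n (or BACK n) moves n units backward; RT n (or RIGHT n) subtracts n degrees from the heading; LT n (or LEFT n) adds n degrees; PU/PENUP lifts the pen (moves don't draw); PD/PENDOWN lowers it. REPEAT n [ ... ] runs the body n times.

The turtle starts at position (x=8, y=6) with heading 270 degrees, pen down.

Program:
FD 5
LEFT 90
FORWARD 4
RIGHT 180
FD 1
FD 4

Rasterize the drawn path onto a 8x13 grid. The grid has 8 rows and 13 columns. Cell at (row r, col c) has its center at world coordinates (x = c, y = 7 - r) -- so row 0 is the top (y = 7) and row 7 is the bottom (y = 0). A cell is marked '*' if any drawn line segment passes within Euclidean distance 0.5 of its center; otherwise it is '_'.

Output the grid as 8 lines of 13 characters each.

Segment 0: (8,6) -> (8,1)
Segment 1: (8,1) -> (12,1)
Segment 2: (12,1) -> (11,1)
Segment 3: (11,1) -> (7,1)

Answer: _____________
________*____
________*____
________*____
________*____
________*____
_______******
_____________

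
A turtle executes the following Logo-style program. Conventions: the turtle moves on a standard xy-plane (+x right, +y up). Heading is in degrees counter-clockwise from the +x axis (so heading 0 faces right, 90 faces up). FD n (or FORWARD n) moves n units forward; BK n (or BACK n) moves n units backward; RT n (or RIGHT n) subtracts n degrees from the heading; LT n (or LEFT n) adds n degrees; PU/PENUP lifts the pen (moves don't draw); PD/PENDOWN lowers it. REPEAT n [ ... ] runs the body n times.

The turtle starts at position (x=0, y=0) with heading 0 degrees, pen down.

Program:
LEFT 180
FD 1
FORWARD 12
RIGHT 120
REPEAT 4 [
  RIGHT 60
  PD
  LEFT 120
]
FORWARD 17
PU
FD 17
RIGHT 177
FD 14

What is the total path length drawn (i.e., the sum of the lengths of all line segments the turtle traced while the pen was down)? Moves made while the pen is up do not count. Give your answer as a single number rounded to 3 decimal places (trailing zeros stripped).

Executing turtle program step by step:
Start: pos=(0,0), heading=0, pen down
LT 180: heading 0 -> 180
FD 1: (0,0) -> (-1,0) [heading=180, draw]
FD 12: (-1,0) -> (-13,0) [heading=180, draw]
RT 120: heading 180 -> 60
REPEAT 4 [
  -- iteration 1/4 --
  RT 60: heading 60 -> 0
  PD: pen down
  LT 120: heading 0 -> 120
  -- iteration 2/4 --
  RT 60: heading 120 -> 60
  PD: pen down
  LT 120: heading 60 -> 180
  -- iteration 3/4 --
  RT 60: heading 180 -> 120
  PD: pen down
  LT 120: heading 120 -> 240
  -- iteration 4/4 --
  RT 60: heading 240 -> 180
  PD: pen down
  LT 120: heading 180 -> 300
]
FD 17: (-13,0) -> (-4.5,-14.722) [heading=300, draw]
PU: pen up
FD 17: (-4.5,-14.722) -> (4,-29.445) [heading=300, move]
RT 177: heading 300 -> 123
FD 14: (4,-29.445) -> (-3.625,-17.703) [heading=123, move]
Final: pos=(-3.625,-17.703), heading=123, 3 segment(s) drawn

Segment lengths:
  seg 1: (0,0) -> (-1,0), length = 1
  seg 2: (-1,0) -> (-13,0), length = 12
  seg 3: (-13,0) -> (-4.5,-14.722), length = 17
Total = 30

Answer: 30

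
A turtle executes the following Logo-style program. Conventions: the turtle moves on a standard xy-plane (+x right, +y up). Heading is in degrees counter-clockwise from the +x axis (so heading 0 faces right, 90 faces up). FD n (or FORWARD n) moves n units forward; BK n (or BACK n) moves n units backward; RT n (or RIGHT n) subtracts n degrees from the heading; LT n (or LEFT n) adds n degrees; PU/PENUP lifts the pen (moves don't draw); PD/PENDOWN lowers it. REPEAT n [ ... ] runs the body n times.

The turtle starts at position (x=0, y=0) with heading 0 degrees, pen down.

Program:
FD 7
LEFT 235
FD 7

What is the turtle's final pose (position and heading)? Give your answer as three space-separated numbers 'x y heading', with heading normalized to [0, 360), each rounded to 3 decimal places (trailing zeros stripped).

Answer: 2.985 -5.734 235

Derivation:
Executing turtle program step by step:
Start: pos=(0,0), heading=0, pen down
FD 7: (0,0) -> (7,0) [heading=0, draw]
LT 235: heading 0 -> 235
FD 7: (7,0) -> (2.985,-5.734) [heading=235, draw]
Final: pos=(2.985,-5.734), heading=235, 2 segment(s) drawn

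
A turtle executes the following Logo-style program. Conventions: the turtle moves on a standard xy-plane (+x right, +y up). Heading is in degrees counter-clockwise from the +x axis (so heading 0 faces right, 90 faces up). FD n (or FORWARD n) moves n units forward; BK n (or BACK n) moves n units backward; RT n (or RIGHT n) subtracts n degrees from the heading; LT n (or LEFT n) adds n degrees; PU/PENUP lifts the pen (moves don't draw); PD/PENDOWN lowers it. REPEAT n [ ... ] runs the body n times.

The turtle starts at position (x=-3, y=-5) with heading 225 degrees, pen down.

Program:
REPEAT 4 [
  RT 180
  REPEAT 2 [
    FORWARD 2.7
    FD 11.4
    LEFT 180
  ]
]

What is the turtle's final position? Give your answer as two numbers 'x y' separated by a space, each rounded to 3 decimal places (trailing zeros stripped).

Executing turtle program step by step:
Start: pos=(-3,-5), heading=225, pen down
REPEAT 4 [
  -- iteration 1/4 --
  RT 180: heading 225 -> 45
  REPEAT 2 [
    -- iteration 1/2 --
    FD 2.7: (-3,-5) -> (-1.091,-3.091) [heading=45, draw]
    FD 11.4: (-1.091,-3.091) -> (6.97,4.97) [heading=45, draw]
    LT 180: heading 45 -> 225
    -- iteration 2/2 --
    FD 2.7: (6.97,4.97) -> (5.061,3.061) [heading=225, draw]
    FD 11.4: (5.061,3.061) -> (-3,-5) [heading=225, draw]
    LT 180: heading 225 -> 45
  ]
  -- iteration 2/4 --
  RT 180: heading 45 -> 225
  REPEAT 2 [
    -- iteration 1/2 --
    FD 2.7: (-3,-5) -> (-4.909,-6.909) [heading=225, draw]
    FD 11.4: (-4.909,-6.909) -> (-12.97,-14.97) [heading=225, draw]
    LT 180: heading 225 -> 45
    -- iteration 2/2 --
    FD 2.7: (-12.97,-14.97) -> (-11.061,-13.061) [heading=45, draw]
    FD 11.4: (-11.061,-13.061) -> (-3,-5) [heading=45, draw]
    LT 180: heading 45 -> 225
  ]
  -- iteration 3/4 --
  RT 180: heading 225 -> 45
  REPEAT 2 [
    -- iteration 1/2 --
    FD 2.7: (-3,-5) -> (-1.091,-3.091) [heading=45, draw]
    FD 11.4: (-1.091,-3.091) -> (6.97,4.97) [heading=45, draw]
    LT 180: heading 45 -> 225
    -- iteration 2/2 --
    FD 2.7: (6.97,4.97) -> (5.061,3.061) [heading=225, draw]
    FD 11.4: (5.061,3.061) -> (-3,-5) [heading=225, draw]
    LT 180: heading 225 -> 45
  ]
  -- iteration 4/4 --
  RT 180: heading 45 -> 225
  REPEAT 2 [
    -- iteration 1/2 --
    FD 2.7: (-3,-5) -> (-4.909,-6.909) [heading=225, draw]
    FD 11.4: (-4.909,-6.909) -> (-12.97,-14.97) [heading=225, draw]
    LT 180: heading 225 -> 45
    -- iteration 2/2 --
    FD 2.7: (-12.97,-14.97) -> (-11.061,-13.061) [heading=45, draw]
    FD 11.4: (-11.061,-13.061) -> (-3,-5) [heading=45, draw]
    LT 180: heading 45 -> 225
  ]
]
Final: pos=(-3,-5), heading=225, 16 segment(s) drawn

Answer: -3 -5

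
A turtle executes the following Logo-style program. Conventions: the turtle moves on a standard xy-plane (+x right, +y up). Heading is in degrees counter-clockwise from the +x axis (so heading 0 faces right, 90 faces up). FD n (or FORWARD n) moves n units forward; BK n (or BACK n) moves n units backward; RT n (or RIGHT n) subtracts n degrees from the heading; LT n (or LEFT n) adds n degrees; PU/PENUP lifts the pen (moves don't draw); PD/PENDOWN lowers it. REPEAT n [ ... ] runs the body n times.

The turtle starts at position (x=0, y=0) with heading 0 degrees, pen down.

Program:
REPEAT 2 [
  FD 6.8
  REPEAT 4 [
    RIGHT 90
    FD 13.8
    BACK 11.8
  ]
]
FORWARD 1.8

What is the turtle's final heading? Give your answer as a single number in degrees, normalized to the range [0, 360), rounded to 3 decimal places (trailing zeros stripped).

Answer: 0

Derivation:
Executing turtle program step by step:
Start: pos=(0,0), heading=0, pen down
REPEAT 2 [
  -- iteration 1/2 --
  FD 6.8: (0,0) -> (6.8,0) [heading=0, draw]
  REPEAT 4 [
    -- iteration 1/4 --
    RT 90: heading 0 -> 270
    FD 13.8: (6.8,0) -> (6.8,-13.8) [heading=270, draw]
    BK 11.8: (6.8,-13.8) -> (6.8,-2) [heading=270, draw]
    -- iteration 2/4 --
    RT 90: heading 270 -> 180
    FD 13.8: (6.8,-2) -> (-7,-2) [heading=180, draw]
    BK 11.8: (-7,-2) -> (4.8,-2) [heading=180, draw]
    -- iteration 3/4 --
    RT 90: heading 180 -> 90
    FD 13.8: (4.8,-2) -> (4.8,11.8) [heading=90, draw]
    BK 11.8: (4.8,11.8) -> (4.8,0) [heading=90, draw]
    -- iteration 4/4 --
    RT 90: heading 90 -> 0
    FD 13.8: (4.8,0) -> (18.6,0) [heading=0, draw]
    BK 11.8: (18.6,0) -> (6.8,0) [heading=0, draw]
  ]
  -- iteration 2/2 --
  FD 6.8: (6.8,0) -> (13.6,0) [heading=0, draw]
  REPEAT 4 [
    -- iteration 1/4 --
    RT 90: heading 0 -> 270
    FD 13.8: (13.6,0) -> (13.6,-13.8) [heading=270, draw]
    BK 11.8: (13.6,-13.8) -> (13.6,-2) [heading=270, draw]
    -- iteration 2/4 --
    RT 90: heading 270 -> 180
    FD 13.8: (13.6,-2) -> (-0.2,-2) [heading=180, draw]
    BK 11.8: (-0.2,-2) -> (11.6,-2) [heading=180, draw]
    -- iteration 3/4 --
    RT 90: heading 180 -> 90
    FD 13.8: (11.6,-2) -> (11.6,11.8) [heading=90, draw]
    BK 11.8: (11.6,11.8) -> (11.6,0) [heading=90, draw]
    -- iteration 4/4 --
    RT 90: heading 90 -> 0
    FD 13.8: (11.6,0) -> (25.4,0) [heading=0, draw]
    BK 11.8: (25.4,0) -> (13.6,0) [heading=0, draw]
  ]
]
FD 1.8: (13.6,0) -> (15.4,0) [heading=0, draw]
Final: pos=(15.4,0), heading=0, 19 segment(s) drawn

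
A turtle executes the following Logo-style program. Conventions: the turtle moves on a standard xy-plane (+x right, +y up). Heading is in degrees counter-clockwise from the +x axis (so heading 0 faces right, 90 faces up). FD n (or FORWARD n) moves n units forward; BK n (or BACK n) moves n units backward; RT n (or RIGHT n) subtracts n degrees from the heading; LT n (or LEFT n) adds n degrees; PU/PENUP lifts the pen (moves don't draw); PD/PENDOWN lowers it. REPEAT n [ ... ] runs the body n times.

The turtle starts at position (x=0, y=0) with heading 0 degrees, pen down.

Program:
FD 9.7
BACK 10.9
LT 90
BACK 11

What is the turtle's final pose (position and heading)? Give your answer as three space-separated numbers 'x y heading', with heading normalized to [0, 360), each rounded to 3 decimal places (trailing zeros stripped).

Answer: -1.2 -11 90

Derivation:
Executing turtle program step by step:
Start: pos=(0,0), heading=0, pen down
FD 9.7: (0,0) -> (9.7,0) [heading=0, draw]
BK 10.9: (9.7,0) -> (-1.2,0) [heading=0, draw]
LT 90: heading 0 -> 90
BK 11: (-1.2,0) -> (-1.2,-11) [heading=90, draw]
Final: pos=(-1.2,-11), heading=90, 3 segment(s) drawn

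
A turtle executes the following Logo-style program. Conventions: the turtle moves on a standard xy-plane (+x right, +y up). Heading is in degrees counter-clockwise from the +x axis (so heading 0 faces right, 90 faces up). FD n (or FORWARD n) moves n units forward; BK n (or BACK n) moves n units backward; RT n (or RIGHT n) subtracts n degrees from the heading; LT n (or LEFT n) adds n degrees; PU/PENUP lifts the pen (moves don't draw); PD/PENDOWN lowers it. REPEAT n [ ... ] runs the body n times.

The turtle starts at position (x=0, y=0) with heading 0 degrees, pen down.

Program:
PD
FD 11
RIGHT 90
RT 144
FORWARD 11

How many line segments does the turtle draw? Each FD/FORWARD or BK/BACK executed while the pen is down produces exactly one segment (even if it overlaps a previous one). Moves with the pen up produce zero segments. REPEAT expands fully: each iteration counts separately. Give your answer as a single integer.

Answer: 2

Derivation:
Executing turtle program step by step:
Start: pos=(0,0), heading=0, pen down
PD: pen down
FD 11: (0,0) -> (11,0) [heading=0, draw]
RT 90: heading 0 -> 270
RT 144: heading 270 -> 126
FD 11: (11,0) -> (4.534,8.899) [heading=126, draw]
Final: pos=(4.534,8.899), heading=126, 2 segment(s) drawn
Segments drawn: 2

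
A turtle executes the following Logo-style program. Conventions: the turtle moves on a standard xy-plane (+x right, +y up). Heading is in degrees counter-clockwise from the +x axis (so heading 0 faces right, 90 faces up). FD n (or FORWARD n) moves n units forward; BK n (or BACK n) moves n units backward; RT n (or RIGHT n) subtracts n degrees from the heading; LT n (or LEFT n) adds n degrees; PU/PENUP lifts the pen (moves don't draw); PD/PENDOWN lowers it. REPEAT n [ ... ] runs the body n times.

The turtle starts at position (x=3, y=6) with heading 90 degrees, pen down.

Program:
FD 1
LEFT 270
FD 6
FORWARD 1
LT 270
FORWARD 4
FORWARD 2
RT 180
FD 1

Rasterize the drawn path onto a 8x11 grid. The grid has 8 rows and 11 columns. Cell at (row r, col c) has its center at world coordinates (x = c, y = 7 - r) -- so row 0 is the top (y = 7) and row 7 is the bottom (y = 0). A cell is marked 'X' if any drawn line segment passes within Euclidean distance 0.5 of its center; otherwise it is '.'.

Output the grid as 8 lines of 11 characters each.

Answer: ...XXXXXXXX
...X......X
..........X
..........X
..........X
..........X
..........X
...........

Derivation:
Segment 0: (3,6) -> (3,7)
Segment 1: (3,7) -> (9,7)
Segment 2: (9,7) -> (10,7)
Segment 3: (10,7) -> (10,3)
Segment 4: (10,3) -> (10,1)
Segment 5: (10,1) -> (10,2)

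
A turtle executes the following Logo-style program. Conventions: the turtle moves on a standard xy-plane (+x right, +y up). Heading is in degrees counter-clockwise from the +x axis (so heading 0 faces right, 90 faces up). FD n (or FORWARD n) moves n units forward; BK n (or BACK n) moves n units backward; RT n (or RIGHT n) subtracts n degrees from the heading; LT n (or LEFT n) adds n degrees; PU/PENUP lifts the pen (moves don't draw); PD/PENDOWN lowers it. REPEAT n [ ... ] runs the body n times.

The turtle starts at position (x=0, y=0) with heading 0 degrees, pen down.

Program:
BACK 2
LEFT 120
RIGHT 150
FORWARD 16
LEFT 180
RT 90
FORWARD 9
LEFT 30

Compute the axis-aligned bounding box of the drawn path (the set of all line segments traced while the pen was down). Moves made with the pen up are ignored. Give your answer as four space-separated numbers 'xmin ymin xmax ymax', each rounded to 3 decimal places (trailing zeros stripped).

Answer: -2 -8 16.356 0

Derivation:
Executing turtle program step by step:
Start: pos=(0,0), heading=0, pen down
BK 2: (0,0) -> (-2,0) [heading=0, draw]
LT 120: heading 0 -> 120
RT 150: heading 120 -> 330
FD 16: (-2,0) -> (11.856,-8) [heading=330, draw]
LT 180: heading 330 -> 150
RT 90: heading 150 -> 60
FD 9: (11.856,-8) -> (16.356,-0.206) [heading=60, draw]
LT 30: heading 60 -> 90
Final: pos=(16.356,-0.206), heading=90, 3 segment(s) drawn

Segment endpoints: x in {-2, 0, 11.856, 16.356}, y in {-8, -0.206, 0}
xmin=-2, ymin=-8, xmax=16.356, ymax=0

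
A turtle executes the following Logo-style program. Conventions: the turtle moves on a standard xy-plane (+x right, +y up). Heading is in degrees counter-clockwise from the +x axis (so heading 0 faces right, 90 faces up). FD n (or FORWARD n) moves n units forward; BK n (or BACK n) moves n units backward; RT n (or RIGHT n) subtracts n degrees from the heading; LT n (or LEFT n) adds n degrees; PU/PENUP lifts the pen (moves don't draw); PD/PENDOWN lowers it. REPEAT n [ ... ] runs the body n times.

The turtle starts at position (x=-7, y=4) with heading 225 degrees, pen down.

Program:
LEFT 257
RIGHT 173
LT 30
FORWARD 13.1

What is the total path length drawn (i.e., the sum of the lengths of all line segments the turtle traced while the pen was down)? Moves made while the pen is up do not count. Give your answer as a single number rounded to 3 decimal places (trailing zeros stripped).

Executing turtle program step by step:
Start: pos=(-7,4), heading=225, pen down
LT 257: heading 225 -> 122
RT 173: heading 122 -> 309
LT 30: heading 309 -> 339
FD 13.1: (-7,4) -> (5.23,-0.695) [heading=339, draw]
Final: pos=(5.23,-0.695), heading=339, 1 segment(s) drawn

Segment lengths:
  seg 1: (-7,4) -> (5.23,-0.695), length = 13.1
Total = 13.1

Answer: 13.1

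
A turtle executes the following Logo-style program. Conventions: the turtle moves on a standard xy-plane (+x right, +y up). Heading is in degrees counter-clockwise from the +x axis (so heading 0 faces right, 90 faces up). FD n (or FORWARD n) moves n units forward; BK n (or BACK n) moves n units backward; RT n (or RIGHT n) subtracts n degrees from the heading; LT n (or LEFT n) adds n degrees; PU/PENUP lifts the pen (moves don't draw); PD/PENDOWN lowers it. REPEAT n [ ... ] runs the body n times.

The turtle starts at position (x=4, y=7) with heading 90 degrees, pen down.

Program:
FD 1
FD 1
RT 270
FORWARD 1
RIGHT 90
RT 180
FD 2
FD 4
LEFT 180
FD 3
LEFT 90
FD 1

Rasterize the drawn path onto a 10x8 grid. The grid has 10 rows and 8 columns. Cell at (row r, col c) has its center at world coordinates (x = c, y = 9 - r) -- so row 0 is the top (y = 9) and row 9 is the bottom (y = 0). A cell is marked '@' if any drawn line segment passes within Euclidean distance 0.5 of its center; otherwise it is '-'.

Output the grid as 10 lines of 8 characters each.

Segment 0: (4,7) -> (4,8)
Segment 1: (4,8) -> (4,9)
Segment 2: (4,9) -> (3,9)
Segment 3: (3,9) -> (3,7)
Segment 4: (3,7) -> (3,3)
Segment 5: (3,3) -> (3,6)
Segment 6: (3,6) -> (2,6)

Answer: ---@@---
---@@---
---@@---
--@@----
---@----
---@----
---@----
--------
--------
--------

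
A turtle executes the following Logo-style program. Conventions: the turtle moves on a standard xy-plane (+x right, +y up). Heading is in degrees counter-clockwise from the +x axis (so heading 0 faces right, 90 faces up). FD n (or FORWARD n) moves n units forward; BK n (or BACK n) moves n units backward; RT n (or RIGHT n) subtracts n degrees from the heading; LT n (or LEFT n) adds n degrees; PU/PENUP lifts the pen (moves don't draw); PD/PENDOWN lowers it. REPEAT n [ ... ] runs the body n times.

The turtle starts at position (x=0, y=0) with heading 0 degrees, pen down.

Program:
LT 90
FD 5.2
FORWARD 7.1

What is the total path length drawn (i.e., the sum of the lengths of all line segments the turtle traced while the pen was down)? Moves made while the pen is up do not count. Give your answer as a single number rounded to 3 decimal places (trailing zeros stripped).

Answer: 12.3

Derivation:
Executing turtle program step by step:
Start: pos=(0,0), heading=0, pen down
LT 90: heading 0 -> 90
FD 5.2: (0,0) -> (0,5.2) [heading=90, draw]
FD 7.1: (0,5.2) -> (0,12.3) [heading=90, draw]
Final: pos=(0,12.3), heading=90, 2 segment(s) drawn

Segment lengths:
  seg 1: (0,0) -> (0,5.2), length = 5.2
  seg 2: (0,5.2) -> (0,12.3), length = 7.1
Total = 12.3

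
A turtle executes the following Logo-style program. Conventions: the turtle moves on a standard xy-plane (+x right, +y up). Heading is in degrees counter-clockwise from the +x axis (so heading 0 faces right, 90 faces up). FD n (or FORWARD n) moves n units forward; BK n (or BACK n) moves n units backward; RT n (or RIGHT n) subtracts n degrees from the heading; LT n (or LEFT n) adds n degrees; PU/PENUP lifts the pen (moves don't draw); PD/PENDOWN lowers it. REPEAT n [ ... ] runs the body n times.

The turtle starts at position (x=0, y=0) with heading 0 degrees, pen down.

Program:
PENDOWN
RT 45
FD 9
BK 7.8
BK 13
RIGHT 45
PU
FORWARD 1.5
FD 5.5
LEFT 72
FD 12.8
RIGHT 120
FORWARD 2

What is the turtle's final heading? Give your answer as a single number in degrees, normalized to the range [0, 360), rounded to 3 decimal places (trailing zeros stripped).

Answer: 222

Derivation:
Executing turtle program step by step:
Start: pos=(0,0), heading=0, pen down
PD: pen down
RT 45: heading 0 -> 315
FD 9: (0,0) -> (6.364,-6.364) [heading=315, draw]
BK 7.8: (6.364,-6.364) -> (0.849,-0.849) [heading=315, draw]
BK 13: (0.849,-0.849) -> (-8.344,8.344) [heading=315, draw]
RT 45: heading 315 -> 270
PU: pen up
FD 1.5: (-8.344,8.344) -> (-8.344,6.844) [heading=270, move]
FD 5.5: (-8.344,6.844) -> (-8.344,1.344) [heading=270, move]
LT 72: heading 270 -> 342
FD 12.8: (-8.344,1.344) -> (3.83,-2.612) [heading=342, move]
RT 120: heading 342 -> 222
FD 2: (3.83,-2.612) -> (2.343,-3.95) [heading=222, move]
Final: pos=(2.343,-3.95), heading=222, 3 segment(s) drawn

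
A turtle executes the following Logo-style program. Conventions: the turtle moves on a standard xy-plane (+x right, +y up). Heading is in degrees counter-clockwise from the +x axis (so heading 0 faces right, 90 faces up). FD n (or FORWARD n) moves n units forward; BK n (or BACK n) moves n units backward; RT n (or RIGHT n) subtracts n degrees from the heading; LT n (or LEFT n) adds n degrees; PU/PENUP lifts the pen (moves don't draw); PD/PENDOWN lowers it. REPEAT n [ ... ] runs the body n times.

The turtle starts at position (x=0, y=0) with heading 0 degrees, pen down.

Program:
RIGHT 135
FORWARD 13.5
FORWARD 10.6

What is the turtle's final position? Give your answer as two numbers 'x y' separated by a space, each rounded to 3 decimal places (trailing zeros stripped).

Answer: -17.041 -17.041

Derivation:
Executing turtle program step by step:
Start: pos=(0,0), heading=0, pen down
RT 135: heading 0 -> 225
FD 13.5: (0,0) -> (-9.546,-9.546) [heading=225, draw]
FD 10.6: (-9.546,-9.546) -> (-17.041,-17.041) [heading=225, draw]
Final: pos=(-17.041,-17.041), heading=225, 2 segment(s) drawn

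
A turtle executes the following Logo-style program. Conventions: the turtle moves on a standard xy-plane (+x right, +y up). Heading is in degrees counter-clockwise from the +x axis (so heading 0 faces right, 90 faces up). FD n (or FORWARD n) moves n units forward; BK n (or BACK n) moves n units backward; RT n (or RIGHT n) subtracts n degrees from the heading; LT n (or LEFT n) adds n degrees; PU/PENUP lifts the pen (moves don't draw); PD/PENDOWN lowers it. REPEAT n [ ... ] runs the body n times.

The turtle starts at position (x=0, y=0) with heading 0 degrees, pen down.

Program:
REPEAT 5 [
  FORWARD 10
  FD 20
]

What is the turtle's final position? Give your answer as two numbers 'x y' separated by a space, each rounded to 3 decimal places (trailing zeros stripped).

Executing turtle program step by step:
Start: pos=(0,0), heading=0, pen down
REPEAT 5 [
  -- iteration 1/5 --
  FD 10: (0,0) -> (10,0) [heading=0, draw]
  FD 20: (10,0) -> (30,0) [heading=0, draw]
  -- iteration 2/5 --
  FD 10: (30,0) -> (40,0) [heading=0, draw]
  FD 20: (40,0) -> (60,0) [heading=0, draw]
  -- iteration 3/5 --
  FD 10: (60,0) -> (70,0) [heading=0, draw]
  FD 20: (70,0) -> (90,0) [heading=0, draw]
  -- iteration 4/5 --
  FD 10: (90,0) -> (100,0) [heading=0, draw]
  FD 20: (100,0) -> (120,0) [heading=0, draw]
  -- iteration 5/5 --
  FD 10: (120,0) -> (130,0) [heading=0, draw]
  FD 20: (130,0) -> (150,0) [heading=0, draw]
]
Final: pos=(150,0), heading=0, 10 segment(s) drawn

Answer: 150 0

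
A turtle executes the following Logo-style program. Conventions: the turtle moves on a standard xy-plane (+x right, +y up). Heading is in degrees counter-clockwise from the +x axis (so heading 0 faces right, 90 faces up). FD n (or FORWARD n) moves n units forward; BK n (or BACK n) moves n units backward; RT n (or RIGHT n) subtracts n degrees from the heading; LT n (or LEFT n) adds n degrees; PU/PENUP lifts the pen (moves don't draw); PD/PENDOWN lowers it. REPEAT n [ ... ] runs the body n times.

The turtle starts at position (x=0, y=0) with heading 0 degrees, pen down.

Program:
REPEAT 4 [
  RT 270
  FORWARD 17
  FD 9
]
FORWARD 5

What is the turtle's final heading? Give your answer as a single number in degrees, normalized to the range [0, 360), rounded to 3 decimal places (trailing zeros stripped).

Answer: 0

Derivation:
Executing turtle program step by step:
Start: pos=(0,0), heading=0, pen down
REPEAT 4 [
  -- iteration 1/4 --
  RT 270: heading 0 -> 90
  FD 17: (0,0) -> (0,17) [heading=90, draw]
  FD 9: (0,17) -> (0,26) [heading=90, draw]
  -- iteration 2/4 --
  RT 270: heading 90 -> 180
  FD 17: (0,26) -> (-17,26) [heading=180, draw]
  FD 9: (-17,26) -> (-26,26) [heading=180, draw]
  -- iteration 3/4 --
  RT 270: heading 180 -> 270
  FD 17: (-26,26) -> (-26,9) [heading=270, draw]
  FD 9: (-26,9) -> (-26,0) [heading=270, draw]
  -- iteration 4/4 --
  RT 270: heading 270 -> 0
  FD 17: (-26,0) -> (-9,0) [heading=0, draw]
  FD 9: (-9,0) -> (0,0) [heading=0, draw]
]
FD 5: (0,0) -> (5,0) [heading=0, draw]
Final: pos=(5,0), heading=0, 9 segment(s) drawn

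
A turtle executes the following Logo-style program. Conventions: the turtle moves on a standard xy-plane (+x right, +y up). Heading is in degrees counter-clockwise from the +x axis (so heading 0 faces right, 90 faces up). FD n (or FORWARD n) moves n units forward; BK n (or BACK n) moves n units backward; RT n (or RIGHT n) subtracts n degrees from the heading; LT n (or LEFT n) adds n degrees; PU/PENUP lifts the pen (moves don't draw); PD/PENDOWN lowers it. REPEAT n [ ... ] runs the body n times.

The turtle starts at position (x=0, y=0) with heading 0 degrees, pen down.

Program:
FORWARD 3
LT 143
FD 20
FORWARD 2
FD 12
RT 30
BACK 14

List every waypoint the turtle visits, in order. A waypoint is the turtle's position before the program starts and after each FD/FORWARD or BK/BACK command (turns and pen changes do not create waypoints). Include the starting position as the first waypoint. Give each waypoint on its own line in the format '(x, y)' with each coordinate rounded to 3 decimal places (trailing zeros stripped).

Answer: (0, 0)
(3, 0)
(-12.973, 12.036)
(-14.57, 13.24)
(-24.154, 20.462)
(-18.683, 7.575)

Derivation:
Executing turtle program step by step:
Start: pos=(0,0), heading=0, pen down
FD 3: (0,0) -> (3,0) [heading=0, draw]
LT 143: heading 0 -> 143
FD 20: (3,0) -> (-12.973,12.036) [heading=143, draw]
FD 2: (-12.973,12.036) -> (-14.57,13.24) [heading=143, draw]
FD 12: (-14.57,13.24) -> (-24.154,20.462) [heading=143, draw]
RT 30: heading 143 -> 113
BK 14: (-24.154,20.462) -> (-18.683,7.575) [heading=113, draw]
Final: pos=(-18.683,7.575), heading=113, 5 segment(s) drawn
Waypoints (6 total):
(0, 0)
(3, 0)
(-12.973, 12.036)
(-14.57, 13.24)
(-24.154, 20.462)
(-18.683, 7.575)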